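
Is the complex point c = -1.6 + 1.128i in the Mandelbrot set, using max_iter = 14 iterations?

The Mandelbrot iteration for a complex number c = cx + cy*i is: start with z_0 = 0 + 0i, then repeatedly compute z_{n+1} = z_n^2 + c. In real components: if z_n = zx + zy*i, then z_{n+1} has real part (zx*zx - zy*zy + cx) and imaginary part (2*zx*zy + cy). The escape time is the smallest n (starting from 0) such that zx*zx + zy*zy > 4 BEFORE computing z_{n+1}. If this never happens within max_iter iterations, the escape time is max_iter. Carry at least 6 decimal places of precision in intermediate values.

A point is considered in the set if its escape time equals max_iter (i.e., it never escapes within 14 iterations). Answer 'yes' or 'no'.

Answer: no

Derivation:
z_0 = 0 + 0i, c = -1.6000 + 1.1280i
Iter 1: z = -1.6000 + 1.1280i, |z|^2 = 3.8324
Iter 2: z = -0.3124 + -2.4816i, |z|^2 = 6.2559
Escaped at iteration 2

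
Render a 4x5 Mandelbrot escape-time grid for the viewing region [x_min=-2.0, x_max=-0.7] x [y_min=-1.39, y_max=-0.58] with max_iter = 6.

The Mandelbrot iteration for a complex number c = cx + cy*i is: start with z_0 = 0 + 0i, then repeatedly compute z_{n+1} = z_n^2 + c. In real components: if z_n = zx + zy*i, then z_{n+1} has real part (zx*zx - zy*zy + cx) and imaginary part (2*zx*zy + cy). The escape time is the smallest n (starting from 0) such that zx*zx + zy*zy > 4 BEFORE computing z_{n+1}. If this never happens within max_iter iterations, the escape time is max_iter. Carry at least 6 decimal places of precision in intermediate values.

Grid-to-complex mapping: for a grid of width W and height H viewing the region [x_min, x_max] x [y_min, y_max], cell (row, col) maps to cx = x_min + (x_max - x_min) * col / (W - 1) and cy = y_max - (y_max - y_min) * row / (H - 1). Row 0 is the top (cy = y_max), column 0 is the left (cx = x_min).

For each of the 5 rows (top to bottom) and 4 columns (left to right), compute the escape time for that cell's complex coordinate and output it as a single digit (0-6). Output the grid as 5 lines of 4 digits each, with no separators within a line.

(row=0, col=0): c = -2.0000 + -0.5800i → escape time 1
(row=0, col=1): c = -1.5667 + -0.5800i → escape time 3
(row=0, col=2): c = -1.1333 + -0.5800i → escape time 4
(row=0, col=3): c = -0.7000 + -0.5800i → escape time 6
(row=1, col=0): c = -2.0000 + -0.7825i → escape time 1
(row=1, col=1): c = -1.5667 + -0.7825i → escape time 3
(row=1, col=2): c = -1.1333 + -0.7825i → escape time 3
(row=1, col=3): c = -0.7000 + -0.7825i → escape time 4
(row=2, col=0): c = -2.0000 + -0.9850i → escape time 1
(row=2, col=1): c = -1.5667 + -0.9850i → escape time 2
(row=2, col=2): c = -1.1333 + -0.9850i → escape time 3
(row=2, col=3): c = -0.7000 + -0.9850i → escape time 4
(row=3, col=0): c = -2.0000 + -1.1875i → escape time 1
(row=3, col=1): c = -1.5667 + -1.1875i → escape time 2
(row=3, col=2): c = -1.1333 + -1.1875i → escape time 3
(row=3, col=3): c = -0.7000 + -1.1875i → escape time 3
(row=4, col=0): c = -2.0000 + -1.3900i → escape time 1
(row=4, col=1): c = -1.5667 + -1.3900i → escape time 1
(row=4, col=2): c = -1.1333 + -1.3900i → escape time 2
(row=4, col=3): c = -0.7000 + -1.3900i → escape time 2

Answer: 1346
1334
1234
1233
1122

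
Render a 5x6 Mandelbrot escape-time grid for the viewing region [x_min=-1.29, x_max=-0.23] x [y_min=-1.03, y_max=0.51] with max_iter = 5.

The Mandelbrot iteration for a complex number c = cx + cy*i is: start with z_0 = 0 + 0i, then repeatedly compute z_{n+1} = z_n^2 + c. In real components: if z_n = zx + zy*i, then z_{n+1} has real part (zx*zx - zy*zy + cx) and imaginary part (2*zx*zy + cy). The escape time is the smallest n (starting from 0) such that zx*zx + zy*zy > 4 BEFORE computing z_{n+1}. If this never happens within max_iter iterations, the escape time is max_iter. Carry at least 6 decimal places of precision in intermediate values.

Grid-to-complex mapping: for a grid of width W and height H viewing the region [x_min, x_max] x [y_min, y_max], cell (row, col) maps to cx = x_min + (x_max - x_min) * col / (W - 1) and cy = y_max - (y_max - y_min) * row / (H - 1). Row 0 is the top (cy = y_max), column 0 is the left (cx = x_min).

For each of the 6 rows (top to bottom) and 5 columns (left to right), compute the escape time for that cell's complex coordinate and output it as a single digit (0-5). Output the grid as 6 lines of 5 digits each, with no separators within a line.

Answer: 45555
55555
55555
55555
33455
33345

Derivation:
(row=0, col=0): c = -1.2900 + 0.5100i → escape time 4
(row=0, col=1): c = -1.0250 + 0.5100i → escape time 5
(row=0, col=2): c = -0.7600 + 0.5100i → escape time 5
(row=0, col=3): c = -0.4950 + 0.5100i → escape time 5
(row=0, col=4): c = -0.2300 + 0.5100i → escape time 5
(row=1, col=0): c = -1.2900 + 0.2020i → escape time 5
(row=1, col=1): c = -1.0250 + 0.2020i → escape time 5
(row=1, col=2): c = -0.7600 + 0.2020i → escape time 5
(row=1, col=3): c = -0.4950 + 0.2020i → escape time 5
(row=1, col=4): c = -0.2300 + 0.2020i → escape time 5
(row=2, col=0): c = -1.2900 + -0.1060i → escape time 5
(row=2, col=1): c = -1.0250 + -0.1060i → escape time 5
(row=2, col=2): c = -0.7600 + -0.1060i → escape time 5
(row=2, col=3): c = -0.4950 + -0.1060i → escape time 5
(row=2, col=4): c = -0.2300 + -0.1060i → escape time 5
(row=3, col=0): c = -1.2900 + -0.4140i → escape time 5
(row=3, col=1): c = -1.0250 + -0.4140i → escape time 5
(row=3, col=2): c = -0.7600 + -0.4140i → escape time 5
(row=3, col=3): c = -0.4950 + -0.4140i → escape time 5
(row=3, col=4): c = -0.2300 + -0.4140i → escape time 5
(row=4, col=0): c = -1.2900 + -0.7220i → escape time 3
(row=4, col=1): c = -1.0250 + -0.7220i → escape time 3
(row=4, col=2): c = -0.7600 + -0.7220i → escape time 4
(row=4, col=3): c = -0.4950 + -0.7220i → escape time 5
(row=4, col=4): c = -0.2300 + -0.7220i → escape time 5
(row=5, col=0): c = -1.2900 + -1.0300i → escape time 3
(row=5, col=1): c = -1.0250 + -1.0300i → escape time 3
(row=5, col=2): c = -0.7600 + -1.0300i → escape time 3
(row=5, col=3): c = -0.4950 + -1.0300i → escape time 4
(row=5, col=4): c = -0.2300 + -1.0300i → escape time 5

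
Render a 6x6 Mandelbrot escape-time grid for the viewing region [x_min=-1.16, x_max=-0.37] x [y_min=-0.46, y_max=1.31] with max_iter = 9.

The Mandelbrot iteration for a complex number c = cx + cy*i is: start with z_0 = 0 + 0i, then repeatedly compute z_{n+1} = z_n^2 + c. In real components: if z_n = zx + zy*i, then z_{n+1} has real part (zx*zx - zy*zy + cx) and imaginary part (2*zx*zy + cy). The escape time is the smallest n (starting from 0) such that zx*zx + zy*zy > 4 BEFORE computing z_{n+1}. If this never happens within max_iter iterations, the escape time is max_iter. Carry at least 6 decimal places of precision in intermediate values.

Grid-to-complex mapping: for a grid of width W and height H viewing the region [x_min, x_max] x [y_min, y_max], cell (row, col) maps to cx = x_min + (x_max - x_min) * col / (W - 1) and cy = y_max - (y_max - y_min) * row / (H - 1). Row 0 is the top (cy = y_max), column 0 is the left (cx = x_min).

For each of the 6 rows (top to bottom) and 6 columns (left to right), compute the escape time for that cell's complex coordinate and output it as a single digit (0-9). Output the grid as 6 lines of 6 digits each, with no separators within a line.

(row=0, col=0): c = -1.1600 + 1.3100i → escape time 2
(row=0, col=1): c = -1.0020 + 1.3100i → escape time 2
(row=0, col=2): c = -0.8440 + 1.3100i → escape time 2
(row=0, col=3): c = -0.6860 + 1.3100i → escape time 3
(row=0, col=4): c = -0.5280 + 1.3100i → escape time 3
(row=0, col=5): c = -0.3700 + 1.3100i → escape time 3
(row=1, col=0): c = -1.1600 + 0.9560i → escape time 3
(row=1, col=1): c = -1.0020 + 0.9560i → escape time 3
(row=1, col=2): c = -0.8440 + 0.9560i → escape time 3
(row=1, col=3): c = -0.6860 + 0.9560i → escape time 4
(row=1, col=4): c = -0.5280 + 0.9560i → escape time 4
(row=1, col=5): c = -0.3700 + 0.9560i → escape time 5
(row=2, col=0): c = -1.1600 + 0.6020i → escape time 4
(row=2, col=1): c = -1.0020 + 0.6020i → escape time 4
(row=2, col=2): c = -0.8440 + 0.6020i → escape time 5
(row=2, col=3): c = -0.6860 + 0.6020i → escape time 6
(row=2, col=4): c = -0.5280 + 0.6020i → escape time 9
(row=2, col=5): c = -0.3700 + 0.6020i → escape time 9
(row=3, col=0): c = -1.1600 + 0.2480i → escape time 9
(row=3, col=1): c = -1.0020 + 0.2480i → escape time 9
(row=3, col=2): c = -0.8440 + 0.2480i → escape time 9
(row=3, col=3): c = -0.6860 + 0.2480i → escape time 9
(row=3, col=4): c = -0.5280 + 0.2480i → escape time 9
(row=3, col=5): c = -0.3700 + 0.2480i → escape time 9
(row=4, col=0): c = -1.1600 + -0.1060i → escape time 9
(row=4, col=1): c = -1.0020 + -0.1060i → escape time 9
(row=4, col=2): c = -0.8440 + -0.1060i → escape time 9
(row=4, col=3): c = -0.6860 + -0.1060i → escape time 9
(row=4, col=4): c = -0.5280 + -0.1060i → escape time 9
(row=4, col=5): c = -0.3700 + -0.1060i → escape time 9
(row=5, col=0): c = -1.1600 + -0.4600i → escape time 5
(row=5, col=1): c = -1.0020 + -0.4600i → escape time 5
(row=5, col=2): c = -0.8440 + -0.4600i → escape time 6
(row=5, col=3): c = -0.6860 + -0.4600i → escape time 9
(row=5, col=4): c = -0.5280 + -0.4600i → escape time 9
(row=5, col=5): c = -0.3700 + -0.4600i → escape time 9

Answer: 222333
333445
445699
999999
999999
556999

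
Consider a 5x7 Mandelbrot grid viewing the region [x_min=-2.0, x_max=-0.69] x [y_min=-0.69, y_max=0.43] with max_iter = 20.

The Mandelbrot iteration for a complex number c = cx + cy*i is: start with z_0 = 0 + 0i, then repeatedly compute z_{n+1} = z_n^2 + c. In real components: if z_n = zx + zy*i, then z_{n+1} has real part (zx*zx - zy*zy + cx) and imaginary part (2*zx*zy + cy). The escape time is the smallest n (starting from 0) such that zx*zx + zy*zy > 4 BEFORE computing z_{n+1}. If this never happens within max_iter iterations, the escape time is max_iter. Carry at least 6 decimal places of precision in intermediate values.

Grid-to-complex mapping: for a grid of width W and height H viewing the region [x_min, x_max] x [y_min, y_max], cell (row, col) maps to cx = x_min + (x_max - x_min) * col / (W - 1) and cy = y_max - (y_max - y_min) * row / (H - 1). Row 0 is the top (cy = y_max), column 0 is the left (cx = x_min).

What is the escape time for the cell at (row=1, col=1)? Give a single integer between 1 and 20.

Answer: 4

Derivation:
z_0 = 0 + 0i, c = -1.6725 + 0.2433i
Iter 1: z = -1.6725 + 0.2433i, |z|^2 = 2.8565
Iter 2: z = 1.0655 + -0.5706i, |z|^2 = 1.4610
Iter 3: z = -0.8627 + -0.9727i, |z|^2 = 1.6904
Iter 4: z = -1.8744 + 1.9217i, |z|^2 = 7.2061
Escaped at iteration 4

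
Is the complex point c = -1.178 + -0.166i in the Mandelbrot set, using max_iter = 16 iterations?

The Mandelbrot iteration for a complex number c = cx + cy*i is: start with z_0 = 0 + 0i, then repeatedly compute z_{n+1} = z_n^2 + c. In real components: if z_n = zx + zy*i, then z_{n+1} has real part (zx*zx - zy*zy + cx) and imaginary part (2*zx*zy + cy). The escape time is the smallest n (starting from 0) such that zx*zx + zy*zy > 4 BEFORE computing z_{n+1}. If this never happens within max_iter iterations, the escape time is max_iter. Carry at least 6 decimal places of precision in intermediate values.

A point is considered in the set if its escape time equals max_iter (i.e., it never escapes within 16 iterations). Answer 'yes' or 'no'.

z_0 = 0 + 0i, c = -1.1780 + -0.1660i
Iter 1: z = -1.1780 + -0.1660i, |z|^2 = 1.4152
Iter 2: z = 0.1821 + 0.2251i, |z|^2 = 0.0838
Iter 3: z = -1.1955 + -0.0840i, |z|^2 = 1.4363
Iter 4: z = 0.2442 + 0.0349i, |z|^2 = 0.0608
Iter 5: z = -1.1196 + -0.1490i, |z|^2 = 1.2757
Iter 6: z = 0.0533 + 0.1676i, |z|^2 = 0.0309
Iter 7: z = -1.2032 + -0.1481i, |z|^2 = 1.4697
Iter 8: z = 0.2479 + 0.1905i, |z|^2 = 0.0977
Iter 9: z = -1.1528 + -0.0716i, |z|^2 = 1.3342
Iter 10: z = 0.1459 + -0.0010i, |z|^2 = 0.0213
Iter 11: z = -1.1567 + -0.1663i, |z|^2 = 1.3656
Iter 12: z = 0.1323 + 0.2187i, |z|^2 = 0.0653
Iter 13: z = -1.2083 + -0.1081i, |z|^2 = 1.4717
Iter 14: z = 0.2703 + 0.0953i, |z|^2 = 0.0822
Iter 15: z = -1.1140 + -0.1145i, |z|^2 = 1.2541
Did not escape in 16 iterations → in set

Answer: yes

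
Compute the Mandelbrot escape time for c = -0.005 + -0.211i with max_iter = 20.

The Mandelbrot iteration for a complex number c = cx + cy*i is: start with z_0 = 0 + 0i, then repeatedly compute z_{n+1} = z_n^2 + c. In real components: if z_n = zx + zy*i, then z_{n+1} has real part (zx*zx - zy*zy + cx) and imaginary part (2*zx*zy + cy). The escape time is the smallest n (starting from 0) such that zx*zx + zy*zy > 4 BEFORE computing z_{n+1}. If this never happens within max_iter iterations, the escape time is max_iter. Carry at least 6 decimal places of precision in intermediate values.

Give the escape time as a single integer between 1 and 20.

z_0 = 0 + 0i, c = -0.0050 + -0.2110i
Iter 1: z = -0.0050 + -0.2110i, |z|^2 = 0.0445
Iter 2: z = -0.0495 + -0.2089i, |z|^2 = 0.0461
Iter 3: z = -0.0462 + -0.1903i, |z|^2 = 0.0384
Iter 4: z = -0.0391 + -0.1934i, |z|^2 = 0.0389
Iter 5: z = -0.0409 + -0.1959i, |z|^2 = 0.0400
Iter 6: z = -0.0417 + -0.1950i, |z|^2 = 0.0398
Iter 7: z = -0.0413 + -0.1947i, |z|^2 = 0.0396
Iter 8: z = -0.0412 + -0.1949i, |z|^2 = 0.0397
Iter 9: z = -0.0413 + -0.1949i, |z|^2 = 0.0397
Iter 10: z = -0.0413 + -0.1949i, |z|^2 = 0.0397
Iter 11: z = -0.0413 + -0.1949i, |z|^2 = 0.0397
Iter 12: z = -0.0413 + -0.1949i, |z|^2 = 0.0397
Iter 13: z = -0.0413 + -0.1949i, |z|^2 = 0.0397
Iter 14: z = -0.0413 + -0.1949i, |z|^2 = 0.0397
Iter 15: z = -0.0413 + -0.1949i, |z|^2 = 0.0397
Iter 16: z = -0.0413 + -0.1949i, |z|^2 = 0.0397
Iter 17: z = -0.0413 + -0.1949i, |z|^2 = 0.0397
Iter 18: z = -0.0413 + -0.1949i, |z|^2 = 0.0397
Iter 19: z = -0.0413 + -0.1949i, |z|^2 = 0.0397

Answer: 20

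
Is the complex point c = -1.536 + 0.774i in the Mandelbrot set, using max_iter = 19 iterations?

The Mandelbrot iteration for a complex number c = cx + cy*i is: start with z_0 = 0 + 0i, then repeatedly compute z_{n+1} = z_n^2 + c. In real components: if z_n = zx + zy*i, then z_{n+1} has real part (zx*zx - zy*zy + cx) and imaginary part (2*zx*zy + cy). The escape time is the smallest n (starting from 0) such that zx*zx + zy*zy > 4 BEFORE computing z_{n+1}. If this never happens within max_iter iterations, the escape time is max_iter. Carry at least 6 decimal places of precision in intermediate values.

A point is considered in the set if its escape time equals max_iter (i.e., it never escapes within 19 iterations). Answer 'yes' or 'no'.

z_0 = 0 + 0i, c = -1.5360 + 0.7740i
Iter 1: z = -1.5360 + 0.7740i, |z|^2 = 2.9584
Iter 2: z = 0.2242 + -1.6037i, |z|^2 = 2.6222
Iter 3: z = -4.0577 + 0.0548i, |z|^2 = 16.4677
Escaped at iteration 3

Answer: no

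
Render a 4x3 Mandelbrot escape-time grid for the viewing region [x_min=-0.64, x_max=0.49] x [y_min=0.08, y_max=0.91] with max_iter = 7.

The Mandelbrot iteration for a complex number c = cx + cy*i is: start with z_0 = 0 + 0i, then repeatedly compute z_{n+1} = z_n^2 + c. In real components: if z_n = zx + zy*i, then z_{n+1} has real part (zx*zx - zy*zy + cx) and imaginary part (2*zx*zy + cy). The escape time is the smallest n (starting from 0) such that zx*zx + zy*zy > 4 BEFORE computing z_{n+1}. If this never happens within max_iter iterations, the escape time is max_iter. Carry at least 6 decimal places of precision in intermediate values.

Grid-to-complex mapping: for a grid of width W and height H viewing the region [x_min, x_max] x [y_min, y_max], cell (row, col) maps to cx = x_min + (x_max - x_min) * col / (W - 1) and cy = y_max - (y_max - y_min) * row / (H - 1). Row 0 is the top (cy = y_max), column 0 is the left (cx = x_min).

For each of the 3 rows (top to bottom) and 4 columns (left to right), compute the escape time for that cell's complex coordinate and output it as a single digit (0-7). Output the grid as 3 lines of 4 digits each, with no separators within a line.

(row=0, col=0): c = -0.6400 + 0.9100i → escape time 4
(row=0, col=1): c = -0.2633 + 0.9100i → escape time 7
(row=0, col=2): c = 0.1133 + 0.9100i → escape time 5
(row=0, col=3): c = 0.4900 + 0.9100i → escape time 3
(row=1, col=0): c = -0.6400 + 0.4950i → escape time 7
(row=1, col=1): c = -0.2633 + 0.4950i → escape time 7
(row=1, col=2): c = 0.1133 + 0.4950i → escape time 7
(row=1, col=3): c = 0.4900 + 0.4950i → escape time 5
(row=2, col=0): c = -0.6400 + 0.0800i → escape time 7
(row=2, col=1): c = -0.2633 + 0.0800i → escape time 7
(row=2, col=2): c = 0.1133 + 0.0800i → escape time 7
(row=2, col=3): c = 0.4900 + 0.0800i → escape time 5

Answer: 4753
7775
7775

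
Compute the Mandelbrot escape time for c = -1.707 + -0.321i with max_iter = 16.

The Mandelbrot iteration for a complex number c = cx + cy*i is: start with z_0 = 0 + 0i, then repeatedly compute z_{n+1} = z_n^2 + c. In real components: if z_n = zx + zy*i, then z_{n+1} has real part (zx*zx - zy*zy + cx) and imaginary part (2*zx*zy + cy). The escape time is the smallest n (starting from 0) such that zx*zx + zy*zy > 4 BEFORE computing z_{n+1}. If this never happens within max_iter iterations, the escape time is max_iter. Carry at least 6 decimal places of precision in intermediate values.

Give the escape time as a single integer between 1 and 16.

z_0 = 0 + 0i, c = -1.7070 + -0.3210i
Iter 1: z = -1.7070 + -0.3210i, |z|^2 = 3.0169
Iter 2: z = 1.1038 + 0.7749i, |z|^2 = 1.8189
Iter 3: z = -1.0891 + 1.3897i, |z|^2 = 3.1172
Iter 4: z = -2.4521 + -3.3479i, |z|^2 = 17.2212
Escaped at iteration 4

Answer: 4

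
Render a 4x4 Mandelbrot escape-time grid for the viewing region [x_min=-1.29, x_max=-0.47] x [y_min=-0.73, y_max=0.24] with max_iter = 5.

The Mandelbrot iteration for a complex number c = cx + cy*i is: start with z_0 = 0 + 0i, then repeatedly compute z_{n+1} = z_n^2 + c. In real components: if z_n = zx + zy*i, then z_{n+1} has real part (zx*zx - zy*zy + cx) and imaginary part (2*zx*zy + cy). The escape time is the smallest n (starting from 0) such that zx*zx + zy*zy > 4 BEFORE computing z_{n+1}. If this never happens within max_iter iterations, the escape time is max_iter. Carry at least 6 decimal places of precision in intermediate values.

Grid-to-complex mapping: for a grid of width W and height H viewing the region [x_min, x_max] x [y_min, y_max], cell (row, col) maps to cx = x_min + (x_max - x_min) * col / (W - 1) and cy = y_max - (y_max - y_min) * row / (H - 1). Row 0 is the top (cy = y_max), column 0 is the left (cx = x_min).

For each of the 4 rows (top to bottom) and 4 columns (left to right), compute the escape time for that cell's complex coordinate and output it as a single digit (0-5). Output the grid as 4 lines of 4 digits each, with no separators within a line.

Answer: 5555
5555
5555
3345

Derivation:
(row=0, col=0): c = -1.2900 + 0.2400i → escape time 5
(row=0, col=1): c = -1.0167 + 0.2400i → escape time 5
(row=0, col=2): c = -0.7433 + 0.2400i → escape time 5
(row=0, col=3): c = -0.4700 + 0.2400i → escape time 5
(row=1, col=0): c = -1.2900 + -0.0833i → escape time 5
(row=1, col=1): c = -1.0167 + -0.0833i → escape time 5
(row=1, col=2): c = -0.7433 + -0.0833i → escape time 5
(row=1, col=3): c = -0.4700 + -0.0833i → escape time 5
(row=2, col=0): c = -1.2900 + -0.4067i → escape time 5
(row=2, col=1): c = -1.0167 + -0.4067i → escape time 5
(row=2, col=2): c = -0.7433 + -0.4067i → escape time 5
(row=2, col=3): c = -0.4700 + -0.4067i → escape time 5
(row=3, col=0): c = -1.2900 + -0.7300i → escape time 3
(row=3, col=1): c = -1.0167 + -0.7300i → escape time 3
(row=3, col=2): c = -0.7433 + -0.7300i → escape time 4
(row=3, col=3): c = -0.4700 + -0.7300i → escape time 5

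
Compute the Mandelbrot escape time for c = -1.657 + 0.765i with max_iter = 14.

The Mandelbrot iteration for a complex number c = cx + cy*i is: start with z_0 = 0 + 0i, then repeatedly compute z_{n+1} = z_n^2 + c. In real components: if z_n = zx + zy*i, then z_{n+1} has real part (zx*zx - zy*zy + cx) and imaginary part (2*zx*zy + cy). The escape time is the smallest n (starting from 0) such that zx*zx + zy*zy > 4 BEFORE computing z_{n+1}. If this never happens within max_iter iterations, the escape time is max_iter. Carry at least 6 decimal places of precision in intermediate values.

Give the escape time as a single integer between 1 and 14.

Answer: 3

Derivation:
z_0 = 0 + 0i, c = -1.6570 + 0.7650i
Iter 1: z = -1.6570 + 0.7650i, |z|^2 = 3.3309
Iter 2: z = 0.5034 + -1.7702i, |z|^2 = 3.3871
Iter 3: z = -4.5372 + -1.0173i, |z|^2 = 21.6212
Escaped at iteration 3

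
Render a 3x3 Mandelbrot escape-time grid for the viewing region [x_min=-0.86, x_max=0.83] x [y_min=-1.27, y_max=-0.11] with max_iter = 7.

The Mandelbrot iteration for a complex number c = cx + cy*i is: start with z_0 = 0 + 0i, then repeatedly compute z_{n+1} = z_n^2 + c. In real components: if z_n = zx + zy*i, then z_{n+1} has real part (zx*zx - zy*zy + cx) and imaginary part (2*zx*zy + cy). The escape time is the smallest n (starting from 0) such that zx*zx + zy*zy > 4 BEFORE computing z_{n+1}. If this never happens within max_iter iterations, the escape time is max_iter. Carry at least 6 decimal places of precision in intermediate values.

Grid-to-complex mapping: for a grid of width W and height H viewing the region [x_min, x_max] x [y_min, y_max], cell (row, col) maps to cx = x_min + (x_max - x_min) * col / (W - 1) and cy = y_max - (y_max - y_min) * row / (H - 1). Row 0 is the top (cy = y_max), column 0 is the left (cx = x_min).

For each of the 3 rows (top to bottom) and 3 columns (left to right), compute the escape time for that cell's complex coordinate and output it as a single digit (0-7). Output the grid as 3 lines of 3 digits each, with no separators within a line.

Answer: 773
472
322

Derivation:
(row=0, col=0): c = -0.8600 + -0.1100i → escape time 7
(row=0, col=1): c = -0.0150 + -0.1100i → escape time 7
(row=0, col=2): c = 0.8300 + -0.1100i → escape time 3
(row=1, col=0): c = -0.8600 + -0.6900i → escape time 4
(row=1, col=1): c = -0.0150 + -0.6900i → escape time 7
(row=1, col=2): c = 0.8300 + -0.6900i → escape time 2
(row=2, col=0): c = -0.8600 + -1.2700i → escape time 3
(row=2, col=1): c = -0.0150 + -1.2700i → escape time 2
(row=2, col=2): c = 0.8300 + -1.2700i → escape time 2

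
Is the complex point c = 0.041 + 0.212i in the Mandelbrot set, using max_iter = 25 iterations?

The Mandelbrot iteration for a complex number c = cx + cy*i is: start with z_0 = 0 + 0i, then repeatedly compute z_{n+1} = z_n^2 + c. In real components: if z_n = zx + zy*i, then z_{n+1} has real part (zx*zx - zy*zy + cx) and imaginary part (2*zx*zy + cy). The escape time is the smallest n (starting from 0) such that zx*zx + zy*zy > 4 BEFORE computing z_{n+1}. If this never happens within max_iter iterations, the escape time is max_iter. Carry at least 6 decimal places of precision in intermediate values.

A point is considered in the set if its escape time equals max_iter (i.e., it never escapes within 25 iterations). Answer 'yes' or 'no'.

z_0 = 0 + 0i, c = 0.0410 + 0.2120i
Iter 1: z = 0.0410 + 0.2120i, |z|^2 = 0.0466
Iter 2: z = -0.0023 + 0.2294i, |z|^2 = 0.0526
Iter 3: z = -0.0116 + 0.2110i, |z|^2 = 0.0446
Iter 4: z = -0.0034 + 0.2071i, |z|^2 = 0.0429
Iter 5: z = -0.0019 + 0.2106i, |z|^2 = 0.0444
Iter 6: z = -0.0034 + 0.2112i, |z|^2 = 0.0446
Iter 7: z = -0.0036 + 0.2106i, |z|^2 = 0.0444
Iter 8: z = -0.0033 + 0.2105i, |z|^2 = 0.0443
Iter 9: z = -0.0033 + 0.2106i, |z|^2 = 0.0444
Iter 10: z = -0.0033 + 0.2106i, |z|^2 = 0.0444
Iter 11: z = -0.0033 + 0.2106i, |z|^2 = 0.0444
Iter 12: z = -0.0033 + 0.2106i, |z|^2 = 0.0444
Iter 13: z = -0.0033 + 0.2106i, |z|^2 = 0.0444
Iter 14: z = -0.0033 + 0.2106i, |z|^2 = 0.0444
Iter 15: z = -0.0033 + 0.2106i, |z|^2 = 0.0444
Iter 16: z = -0.0033 + 0.2106i, |z|^2 = 0.0444
Iter 17: z = -0.0033 + 0.2106i, |z|^2 = 0.0444
Iter 18: z = -0.0033 + 0.2106i, |z|^2 = 0.0444
Iter 19: z = -0.0033 + 0.2106i, |z|^2 = 0.0444
Iter 20: z = -0.0033 + 0.2106i, |z|^2 = 0.0444
Iter 21: z = -0.0033 + 0.2106i, |z|^2 = 0.0444
Iter 22: z = -0.0033 + 0.2106i, |z|^2 = 0.0444
Iter 23: z = -0.0033 + 0.2106i, |z|^2 = 0.0444
Iter 24: z = -0.0033 + 0.2106i, |z|^2 = 0.0444
Did not escape in 25 iterations → in set

Answer: yes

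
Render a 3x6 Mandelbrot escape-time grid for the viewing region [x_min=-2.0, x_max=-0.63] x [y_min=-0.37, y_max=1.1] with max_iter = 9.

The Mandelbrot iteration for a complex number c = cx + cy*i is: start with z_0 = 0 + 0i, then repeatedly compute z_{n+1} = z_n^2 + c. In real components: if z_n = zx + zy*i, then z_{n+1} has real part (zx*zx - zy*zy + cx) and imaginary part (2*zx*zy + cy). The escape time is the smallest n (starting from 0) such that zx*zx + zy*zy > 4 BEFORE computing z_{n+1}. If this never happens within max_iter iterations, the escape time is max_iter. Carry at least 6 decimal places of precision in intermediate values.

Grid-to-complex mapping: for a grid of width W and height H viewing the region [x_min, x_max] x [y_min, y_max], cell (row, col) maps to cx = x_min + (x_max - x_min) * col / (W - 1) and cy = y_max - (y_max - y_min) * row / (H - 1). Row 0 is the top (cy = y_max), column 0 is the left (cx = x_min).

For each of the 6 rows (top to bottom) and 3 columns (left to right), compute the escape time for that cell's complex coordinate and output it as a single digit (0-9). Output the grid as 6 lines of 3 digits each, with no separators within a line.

Answer: 133
134
139
179
199
169

Derivation:
(row=0, col=0): c = -2.0000 + 1.1000i → escape time 1
(row=0, col=1): c = -1.3150 + 1.1000i → escape time 3
(row=0, col=2): c = -0.6300 + 1.1000i → escape time 3
(row=1, col=0): c = -2.0000 + 0.8060i → escape time 1
(row=1, col=1): c = -1.3150 + 0.8060i → escape time 3
(row=1, col=2): c = -0.6300 + 0.8060i → escape time 4
(row=2, col=0): c = -2.0000 + 0.5120i → escape time 1
(row=2, col=1): c = -1.3150 + 0.5120i → escape time 3
(row=2, col=2): c = -0.6300 + 0.5120i → escape time 9
(row=3, col=0): c = -2.0000 + 0.2180i → escape time 1
(row=3, col=1): c = -1.3150 + 0.2180i → escape time 7
(row=3, col=2): c = -0.6300 + 0.2180i → escape time 9
(row=4, col=0): c = -2.0000 + -0.0760i → escape time 1
(row=4, col=1): c = -1.3150 + -0.0760i → escape time 9
(row=4, col=2): c = -0.6300 + -0.0760i → escape time 9
(row=5, col=0): c = -2.0000 + -0.3700i → escape time 1
(row=5, col=1): c = -1.3150 + -0.3700i → escape time 6
(row=5, col=2): c = -0.6300 + -0.3700i → escape time 9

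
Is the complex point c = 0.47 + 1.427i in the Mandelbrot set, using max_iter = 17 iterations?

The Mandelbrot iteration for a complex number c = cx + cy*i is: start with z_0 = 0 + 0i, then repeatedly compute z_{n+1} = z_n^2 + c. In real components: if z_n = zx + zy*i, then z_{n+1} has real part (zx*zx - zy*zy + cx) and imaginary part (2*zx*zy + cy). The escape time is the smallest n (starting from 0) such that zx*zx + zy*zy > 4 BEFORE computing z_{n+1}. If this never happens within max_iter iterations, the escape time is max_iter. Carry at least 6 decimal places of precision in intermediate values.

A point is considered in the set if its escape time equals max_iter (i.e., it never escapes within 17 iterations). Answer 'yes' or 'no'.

Answer: no

Derivation:
z_0 = 0 + 0i, c = 0.4700 + 1.4270i
Iter 1: z = 0.4700 + 1.4270i, |z|^2 = 2.2572
Iter 2: z = -1.3454 + 2.7684i, |z|^2 = 9.4741
Escaped at iteration 2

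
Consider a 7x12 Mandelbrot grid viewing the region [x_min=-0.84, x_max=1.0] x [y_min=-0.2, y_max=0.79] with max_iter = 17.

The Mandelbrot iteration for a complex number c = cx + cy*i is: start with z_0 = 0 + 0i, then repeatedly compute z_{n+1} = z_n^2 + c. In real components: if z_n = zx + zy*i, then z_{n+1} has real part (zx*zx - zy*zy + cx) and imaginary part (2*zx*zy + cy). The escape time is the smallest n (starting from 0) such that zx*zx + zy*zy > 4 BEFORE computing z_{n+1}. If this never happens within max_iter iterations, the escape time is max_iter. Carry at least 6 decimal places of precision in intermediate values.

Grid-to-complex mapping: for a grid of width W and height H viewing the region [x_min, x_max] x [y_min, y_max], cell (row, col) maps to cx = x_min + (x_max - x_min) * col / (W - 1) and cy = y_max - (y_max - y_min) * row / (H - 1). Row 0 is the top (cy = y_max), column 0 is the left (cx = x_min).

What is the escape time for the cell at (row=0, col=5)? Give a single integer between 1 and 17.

z_0 = 0 + 0i, c = 0.6933 + 0.7900i
Iter 1: z = 0.6933 + 0.7900i, |z|^2 = 1.1048
Iter 2: z = 0.5499 + 1.8855i, |z|^2 = 3.8574
Iter 3: z = -2.5592 + 2.8638i, |z|^2 = 14.7509
Escaped at iteration 3

Answer: 3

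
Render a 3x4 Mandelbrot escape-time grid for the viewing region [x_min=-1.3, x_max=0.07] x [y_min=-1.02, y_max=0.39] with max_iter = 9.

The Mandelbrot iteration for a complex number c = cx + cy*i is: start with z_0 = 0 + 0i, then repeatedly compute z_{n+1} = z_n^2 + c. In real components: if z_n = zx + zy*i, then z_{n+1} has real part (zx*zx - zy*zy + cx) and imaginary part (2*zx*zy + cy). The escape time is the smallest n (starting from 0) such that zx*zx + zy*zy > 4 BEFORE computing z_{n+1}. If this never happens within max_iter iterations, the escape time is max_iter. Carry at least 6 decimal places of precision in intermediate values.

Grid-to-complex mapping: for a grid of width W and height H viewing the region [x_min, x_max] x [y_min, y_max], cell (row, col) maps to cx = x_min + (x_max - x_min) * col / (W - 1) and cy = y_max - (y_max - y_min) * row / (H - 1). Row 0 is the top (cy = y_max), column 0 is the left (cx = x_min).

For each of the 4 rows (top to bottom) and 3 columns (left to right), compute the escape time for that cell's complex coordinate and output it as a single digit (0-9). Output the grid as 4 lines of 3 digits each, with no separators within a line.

Answer: 799
999
399
344

Derivation:
(row=0, col=0): c = -1.3000 + 0.3900i → escape time 7
(row=0, col=1): c = -0.6150 + 0.3900i → escape time 9
(row=0, col=2): c = 0.0700 + 0.3900i → escape time 9
(row=1, col=0): c = -1.3000 + -0.0800i → escape time 9
(row=1, col=1): c = -0.6150 + -0.0800i → escape time 9
(row=1, col=2): c = 0.0700 + -0.0800i → escape time 9
(row=2, col=0): c = -1.3000 + -0.5500i → escape time 3
(row=2, col=1): c = -0.6150 + -0.5500i → escape time 9
(row=2, col=2): c = 0.0700 + -0.5500i → escape time 9
(row=3, col=0): c = -1.3000 + -1.0200i → escape time 3
(row=3, col=1): c = -0.6150 + -1.0200i → escape time 4
(row=3, col=2): c = 0.0700 + -1.0200i → escape time 4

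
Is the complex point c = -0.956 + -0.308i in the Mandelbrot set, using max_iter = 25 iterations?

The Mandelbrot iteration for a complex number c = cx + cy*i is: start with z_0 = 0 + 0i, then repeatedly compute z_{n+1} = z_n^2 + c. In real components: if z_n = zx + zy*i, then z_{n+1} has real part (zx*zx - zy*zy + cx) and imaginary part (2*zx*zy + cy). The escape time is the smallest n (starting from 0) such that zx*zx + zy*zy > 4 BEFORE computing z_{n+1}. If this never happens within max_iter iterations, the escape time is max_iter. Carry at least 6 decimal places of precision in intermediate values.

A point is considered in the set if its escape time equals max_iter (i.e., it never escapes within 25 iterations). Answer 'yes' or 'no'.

z_0 = 0 + 0i, c = -0.9560 + -0.3080i
Iter 1: z = -0.9560 + -0.3080i, |z|^2 = 1.0088
Iter 2: z = -0.1369 + 0.2809i, |z|^2 = 0.0977
Iter 3: z = -1.0162 + -0.3849i, |z|^2 = 1.1807
Iter 4: z = -0.0716 + 0.4743i, |z|^2 = 0.2301
Iter 5: z = -1.1758 + -0.3759i, |z|^2 = 1.5239
Iter 6: z = 0.2852 + 0.5760i, |z|^2 = 0.4132
Iter 7: z = -1.2064 + 0.0206i, |z|^2 = 1.4559
Iter 8: z = 0.4991 + -0.3577i, |z|^2 = 0.3770
Iter 9: z = -0.8349 + -0.6651i, |z|^2 = 1.1394
Iter 10: z = -0.7013 + 0.8025i, |z|^2 = 1.1358
Iter 11: z = -1.1083 + -1.4336i, |z|^2 = 3.2833
Iter 12: z = -1.7828 + 2.8695i, |z|^2 = 11.4126
Escaped at iteration 12

Answer: no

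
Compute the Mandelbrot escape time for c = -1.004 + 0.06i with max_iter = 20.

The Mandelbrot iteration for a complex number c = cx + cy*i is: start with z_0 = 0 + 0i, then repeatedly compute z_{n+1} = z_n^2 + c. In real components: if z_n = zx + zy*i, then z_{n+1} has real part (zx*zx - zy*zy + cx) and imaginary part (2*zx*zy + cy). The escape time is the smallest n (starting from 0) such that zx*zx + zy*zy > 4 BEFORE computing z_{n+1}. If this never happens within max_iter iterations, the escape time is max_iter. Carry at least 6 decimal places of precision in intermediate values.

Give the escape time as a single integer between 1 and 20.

z_0 = 0 + 0i, c = -1.0040 + 0.0600i
Iter 1: z = -1.0040 + 0.0600i, |z|^2 = 1.0116
Iter 2: z = 0.0004 + -0.0605i, |z|^2 = 0.0037
Iter 3: z = -1.0077 + 0.0599i, |z|^2 = 1.0190
Iter 4: z = 0.0078 + -0.0608i, |z|^2 = 0.0038
Iter 5: z = -1.0076 + 0.0591i, |z|^2 = 1.0188
Iter 6: z = 0.0078 + -0.0590i, |z|^2 = 0.0035
Iter 7: z = -1.0074 + 0.0591i, |z|^2 = 1.0184
Iter 8: z = 0.0074 + -0.0590i, |z|^2 = 0.0035
Iter 9: z = -1.0074 + 0.0591i, |z|^2 = 1.0184
Iter 10: z = 0.0074 + -0.0591i, |z|^2 = 0.0036
Iter 11: z = -1.0074 + 0.0591i, |z|^2 = 1.0184
Iter 12: z = 0.0074 + -0.0591i, |z|^2 = 0.0036
Iter 13: z = -1.0074 + 0.0591i, |z|^2 = 1.0184
Iter 14: z = 0.0074 + -0.0591i, |z|^2 = 0.0036
Iter 15: z = -1.0074 + 0.0591i, |z|^2 = 1.0184
Iter 16: z = 0.0074 + -0.0591i, |z|^2 = 0.0036
Iter 17: z = -1.0074 + 0.0591i, |z|^2 = 1.0184
Iter 18: z = 0.0074 + -0.0591i, |z|^2 = 0.0036
Iter 19: z = -1.0074 + 0.0591i, |z|^2 = 1.0184

Answer: 20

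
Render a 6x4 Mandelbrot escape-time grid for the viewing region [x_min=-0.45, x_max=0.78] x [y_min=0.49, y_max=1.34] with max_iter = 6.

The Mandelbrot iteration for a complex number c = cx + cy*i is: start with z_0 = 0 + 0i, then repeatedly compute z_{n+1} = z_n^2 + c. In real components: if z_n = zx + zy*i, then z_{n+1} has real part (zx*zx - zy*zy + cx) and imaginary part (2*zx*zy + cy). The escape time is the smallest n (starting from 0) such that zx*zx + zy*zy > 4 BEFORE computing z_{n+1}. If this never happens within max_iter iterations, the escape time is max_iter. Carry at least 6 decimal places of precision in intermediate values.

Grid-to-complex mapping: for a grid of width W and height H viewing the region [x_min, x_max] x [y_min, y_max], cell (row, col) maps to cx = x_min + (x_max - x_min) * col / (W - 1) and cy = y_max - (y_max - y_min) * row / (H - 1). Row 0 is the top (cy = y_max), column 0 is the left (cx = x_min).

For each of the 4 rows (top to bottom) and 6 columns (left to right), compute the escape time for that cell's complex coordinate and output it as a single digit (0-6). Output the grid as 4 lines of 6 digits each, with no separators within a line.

Answer: 222222
464322
666532
666643

Derivation:
(row=0, col=0): c = -0.4500 + 1.3400i → escape time 2
(row=0, col=1): c = -0.2040 + 1.3400i → escape time 2
(row=0, col=2): c = 0.0420 + 1.3400i → escape time 2
(row=0, col=3): c = 0.2880 + 1.3400i → escape time 2
(row=0, col=4): c = 0.5340 + 1.3400i → escape time 2
(row=0, col=5): c = 0.7800 + 1.3400i → escape time 2
(row=1, col=0): c = -0.4500 + 1.0567i → escape time 4
(row=1, col=1): c = -0.2040 + 1.0567i → escape time 6
(row=1, col=2): c = 0.0420 + 1.0567i → escape time 4
(row=1, col=3): c = 0.2880 + 1.0567i → escape time 3
(row=1, col=4): c = 0.5340 + 1.0567i → escape time 2
(row=1, col=5): c = 0.7800 + 1.0567i → escape time 2
(row=2, col=0): c = -0.4500 + 0.7733i → escape time 6
(row=2, col=1): c = -0.2040 + 0.7733i → escape time 6
(row=2, col=2): c = 0.0420 + 0.7733i → escape time 6
(row=2, col=3): c = 0.2880 + 0.7733i → escape time 5
(row=2, col=4): c = 0.5340 + 0.7733i → escape time 3
(row=2, col=5): c = 0.7800 + 0.7733i → escape time 2
(row=3, col=0): c = -0.4500 + 0.4900i → escape time 6
(row=3, col=1): c = -0.2040 + 0.4900i → escape time 6
(row=3, col=2): c = 0.0420 + 0.4900i → escape time 6
(row=3, col=3): c = 0.2880 + 0.4900i → escape time 6
(row=3, col=4): c = 0.5340 + 0.4900i → escape time 4
(row=3, col=5): c = 0.7800 + 0.4900i → escape time 3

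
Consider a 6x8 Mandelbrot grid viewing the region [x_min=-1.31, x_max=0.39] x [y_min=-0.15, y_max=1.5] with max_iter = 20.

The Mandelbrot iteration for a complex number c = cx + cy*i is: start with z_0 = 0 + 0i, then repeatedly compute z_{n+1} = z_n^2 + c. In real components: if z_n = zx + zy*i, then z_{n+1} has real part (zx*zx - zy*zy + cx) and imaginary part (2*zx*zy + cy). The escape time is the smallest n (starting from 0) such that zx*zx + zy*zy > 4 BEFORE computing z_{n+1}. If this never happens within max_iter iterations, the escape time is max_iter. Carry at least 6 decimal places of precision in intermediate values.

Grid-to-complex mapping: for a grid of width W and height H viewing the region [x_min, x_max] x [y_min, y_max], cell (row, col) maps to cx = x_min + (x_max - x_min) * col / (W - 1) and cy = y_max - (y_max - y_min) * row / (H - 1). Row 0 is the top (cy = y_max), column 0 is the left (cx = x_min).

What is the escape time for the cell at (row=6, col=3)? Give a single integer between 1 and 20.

Answer: 20

Derivation:
z_0 = 0 + 0i, c = -0.2900 + 0.0857i
Iter 1: z = -0.2900 + 0.0857i, |z|^2 = 0.0914
Iter 2: z = -0.2132 + 0.0360i, |z|^2 = 0.0468
Iter 3: z = -0.2458 + 0.0704i, |z|^2 = 0.0654
Iter 4: z = -0.2345 + 0.0511i, |z|^2 = 0.0576
Iter 5: z = -0.2376 + 0.0617i, |z|^2 = 0.0603
Iter 6: z = -0.2374 + 0.0564i, |z|^2 = 0.0595
Iter 7: z = -0.2368 + 0.0590i, |z|^2 = 0.0596
Iter 8: z = -0.2374 + 0.0578i, |z|^2 = 0.0597
Iter 9: z = -0.2370 + 0.0583i, |z|^2 = 0.0596
Iter 10: z = -0.2372 + 0.0581i, |z|^2 = 0.0597
Iter 11: z = -0.2371 + 0.0582i, |z|^2 = 0.0596
Iter 12: z = -0.2372 + 0.0581i, |z|^2 = 0.0596
Iter 13: z = -0.2371 + 0.0581i, |z|^2 = 0.0596
Iter 14: z = -0.2371 + 0.0581i, |z|^2 = 0.0596
Iter 15: z = -0.2371 + 0.0581i, |z|^2 = 0.0596
Iter 16: z = -0.2371 + 0.0581i, |z|^2 = 0.0596
Iter 17: z = -0.2371 + 0.0581i, |z|^2 = 0.0596
Iter 18: z = -0.2371 + 0.0581i, |z|^2 = 0.0596
Iter 19: z = -0.2371 + 0.0581i, |z|^2 = 0.0596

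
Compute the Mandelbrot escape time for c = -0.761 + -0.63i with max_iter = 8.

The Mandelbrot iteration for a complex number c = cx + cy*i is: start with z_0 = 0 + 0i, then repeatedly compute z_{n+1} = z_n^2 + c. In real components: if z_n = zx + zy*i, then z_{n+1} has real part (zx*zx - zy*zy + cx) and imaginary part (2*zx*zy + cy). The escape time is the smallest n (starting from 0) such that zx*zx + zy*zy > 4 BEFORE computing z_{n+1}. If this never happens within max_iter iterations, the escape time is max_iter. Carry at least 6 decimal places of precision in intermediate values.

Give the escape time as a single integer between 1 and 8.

z_0 = 0 + 0i, c = -0.7610 + -0.6300i
Iter 1: z = -0.7610 + -0.6300i, |z|^2 = 0.9760
Iter 2: z = -0.5788 + 0.3289i, |z|^2 = 0.4431
Iter 3: z = -0.5342 + -1.0107i, |z|^2 = 1.3068
Iter 4: z = -1.4971 + 0.4497i, |z|^2 = 2.4437
Iter 5: z = 1.2781 + -1.9766i, |z|^2 = 5.5407
Escaped at iteration 5

Answer: 5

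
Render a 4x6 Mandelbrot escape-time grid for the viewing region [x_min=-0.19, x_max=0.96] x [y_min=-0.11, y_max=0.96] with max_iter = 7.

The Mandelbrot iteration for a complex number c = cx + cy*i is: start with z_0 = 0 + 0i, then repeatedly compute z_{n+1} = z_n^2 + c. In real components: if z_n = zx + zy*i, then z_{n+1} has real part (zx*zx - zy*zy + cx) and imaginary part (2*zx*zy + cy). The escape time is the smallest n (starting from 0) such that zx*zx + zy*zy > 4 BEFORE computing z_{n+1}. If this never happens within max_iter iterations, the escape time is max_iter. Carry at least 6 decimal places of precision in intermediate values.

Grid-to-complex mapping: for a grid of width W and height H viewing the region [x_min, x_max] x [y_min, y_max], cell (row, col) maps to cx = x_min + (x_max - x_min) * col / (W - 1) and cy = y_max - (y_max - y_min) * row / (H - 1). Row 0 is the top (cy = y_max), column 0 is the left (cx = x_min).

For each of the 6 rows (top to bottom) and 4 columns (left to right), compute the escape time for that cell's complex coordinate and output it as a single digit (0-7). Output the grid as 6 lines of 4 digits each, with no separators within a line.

Answer: 7422
7632
7742
7742
7743
7743

Derivation:
(row=0, col=0): c = -0.1900 + 0.9600i → escape time 7
(row=0, col=1): c = 0.1933 + 0.9600i → escape time 4
(row=0, col=2): c = 0.5767 + 0.9600i → escape time 2
(row=0, col=3): c = 0.9600 + 0.9600i → escape time 2
(row=1, col=0): c = -0.1900 + 0.7460i → escape time 7
(row=1, col=1): c = 0.1933 + 0.7460i → escape time 6
(row=1, col=2): c = 0.5767 + 0.7460i → escape time 3
(row=1, col=3): c = 0.9600 + 0.7460i → escape time 2
(row=2, col=0): c = -0.1900 + 0.5320i → escape time 7
(row=2, col=1): c = 0.1933 + 0.5320i → escape time 7
(row=2, col=2): c = 0.5767 + 0.5320i → escape time 4
(row=2, col=3): c = 0.9600 + 0.5320i → escape time 2
(row=3, col=0): c = -0.1900 + 0.3180i → escape time 7
(row=3, col=1): c = 0.1933 + 0.3180i → escape time 7
(row=3, col=2): c = 0.5767 + 0.3180i → escape time 4
(row=3, col=3): c = 0.9600 + 0.3180i → escape time 2
(row=4, col=0): c = -0.1900 + 0.1040i → escape time 7
(row=4, col=1): c = 0.1933 + 0.1040i → escape time 7
(row=4, col=2): c = 0.5767 + 0.1040i → escape time 4
(row=4, col=3): c = 0.9600 + 0.1040i → escape time 3
(row=5, col=0): c = -0.1900 + -0.1100i → escape time 7
(row=5, col=1): c = 0.1933 + -0.1100i → escape time 7
(row=5, col=2): c = 0.5767 + -0.1100i → escape time 4
(row=5, col=3): c = 0.9600 + -0.1100i → escape time 3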